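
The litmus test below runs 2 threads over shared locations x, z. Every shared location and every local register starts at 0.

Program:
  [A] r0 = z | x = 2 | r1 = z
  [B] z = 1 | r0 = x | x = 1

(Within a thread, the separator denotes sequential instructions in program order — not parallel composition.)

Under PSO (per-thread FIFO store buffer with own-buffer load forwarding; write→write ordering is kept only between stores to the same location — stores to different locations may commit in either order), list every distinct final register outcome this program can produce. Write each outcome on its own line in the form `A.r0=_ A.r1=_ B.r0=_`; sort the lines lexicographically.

outcome vector order: (A.r0,A.r1,B.r0)
|PSO outcomes| = 6

A.r0=0 A.r1=0 B.r0=0
A.r0=0 A.r1=0 B.r0=2
A.r0=0 A.r1=1 B.r0=0
A.r0=0 A.r1=1 B.r0=2
A.r0=1 A.r1=1 B.r0=0
A.r0=1 A.r1=1 B.r0=2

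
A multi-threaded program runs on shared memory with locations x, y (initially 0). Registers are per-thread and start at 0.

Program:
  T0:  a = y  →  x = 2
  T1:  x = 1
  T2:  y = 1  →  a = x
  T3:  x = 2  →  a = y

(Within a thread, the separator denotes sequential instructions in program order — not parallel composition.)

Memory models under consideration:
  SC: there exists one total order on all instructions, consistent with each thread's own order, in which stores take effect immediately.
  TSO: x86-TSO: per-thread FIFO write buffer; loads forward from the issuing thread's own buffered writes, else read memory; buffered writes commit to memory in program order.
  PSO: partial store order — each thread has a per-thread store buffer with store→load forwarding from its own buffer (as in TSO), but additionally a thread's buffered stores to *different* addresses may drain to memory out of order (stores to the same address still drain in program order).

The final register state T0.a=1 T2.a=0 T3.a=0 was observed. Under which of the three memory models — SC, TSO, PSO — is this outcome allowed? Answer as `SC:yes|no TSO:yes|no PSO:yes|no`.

outcome vector order: (T0.a,T2.a,T3.a)
[SC] allowed = {(0,0,1), (0,1,0), (0,1,1), (0,2,0), (0,2,1), (1,0,1), (1,1,0), (1,1,1), (1,2,0), (1,2,1)}
[TSO] allowed = {(0,0,0), (0,0,1), (0,1,0), (0,1,1), (0,2,0), (0,2,1), (1,0,0), (1,0,1), (1,1,0), (1,1,1), (1,2,0), (1,2,1)}
[PSO] allowed = {(0,0,0), (0,0,1), (0,1,0), (0,1,1), (0,2,0), (0,2,1), (1,0,0), (1,0,1), (1,1,0), (1,1,1), (1,2,0), (1,2,1)}
target (1,0,0) ∈ {TSO,PSO}

SC:no TSO:yes PSO:yes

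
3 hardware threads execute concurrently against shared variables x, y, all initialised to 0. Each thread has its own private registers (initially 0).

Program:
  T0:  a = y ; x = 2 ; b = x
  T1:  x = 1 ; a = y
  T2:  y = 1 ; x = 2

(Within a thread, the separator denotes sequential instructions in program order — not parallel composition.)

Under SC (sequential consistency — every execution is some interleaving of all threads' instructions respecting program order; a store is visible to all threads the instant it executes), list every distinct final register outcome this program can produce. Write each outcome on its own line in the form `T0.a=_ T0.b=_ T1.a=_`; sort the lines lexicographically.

outcome vector order: (T0.a,T0.b,T1.a)
|SC outcomes| = 7

T0.a=0 T0.b=1 T1.a=0
T0.a=0 T0.b=1 T1.a=1
T0.a=0 T0.b=2 T1.a=0
T0.a=0 T0.b=2 T1.a=1
T0.a=1 T0.b=1 T1.a=1
T0.a=1 T0.b=2 T1.a=0
T0.a=1 T0.b=2 T1.a=1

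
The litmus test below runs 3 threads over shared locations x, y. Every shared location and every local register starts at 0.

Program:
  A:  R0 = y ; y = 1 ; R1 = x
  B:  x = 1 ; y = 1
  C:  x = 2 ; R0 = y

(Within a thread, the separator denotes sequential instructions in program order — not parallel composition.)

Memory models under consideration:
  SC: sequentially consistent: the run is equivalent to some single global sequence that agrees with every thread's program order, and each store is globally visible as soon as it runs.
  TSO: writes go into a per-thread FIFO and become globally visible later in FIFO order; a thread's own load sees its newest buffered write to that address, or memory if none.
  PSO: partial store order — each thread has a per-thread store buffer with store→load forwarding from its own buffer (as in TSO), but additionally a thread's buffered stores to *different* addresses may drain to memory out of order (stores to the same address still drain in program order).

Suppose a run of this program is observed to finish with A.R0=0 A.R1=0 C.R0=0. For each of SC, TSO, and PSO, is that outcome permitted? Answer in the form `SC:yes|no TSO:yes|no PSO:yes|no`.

outcome vector order: (A.R0,A.R1,C.R0)
SC (9): 0/0/1, 0/1/0, 0/1/1, 0/2/0, 0/2/1, 1/1/0, 1/1/1, 1/2/0, 1/2/1
TSO (10): 0/0/0, 0/0/1, 0/1/0, 0/1/1, 0/2/0, 0/2/1, 1/1/0, 1/1/1, 1/2/0, 1/2/1
PSO (12): 0/0/0, 0/0/1, 0/1/0, 0/1/1, 0/2/0, 0/2/1, 1/0/0, 1/0/1, 1/1/0, 1/1/1, 1/2/0, 1/2/1
target 0/0/0 ∈ {TSO,PSO}

SC:no TSO:yes PSO:yes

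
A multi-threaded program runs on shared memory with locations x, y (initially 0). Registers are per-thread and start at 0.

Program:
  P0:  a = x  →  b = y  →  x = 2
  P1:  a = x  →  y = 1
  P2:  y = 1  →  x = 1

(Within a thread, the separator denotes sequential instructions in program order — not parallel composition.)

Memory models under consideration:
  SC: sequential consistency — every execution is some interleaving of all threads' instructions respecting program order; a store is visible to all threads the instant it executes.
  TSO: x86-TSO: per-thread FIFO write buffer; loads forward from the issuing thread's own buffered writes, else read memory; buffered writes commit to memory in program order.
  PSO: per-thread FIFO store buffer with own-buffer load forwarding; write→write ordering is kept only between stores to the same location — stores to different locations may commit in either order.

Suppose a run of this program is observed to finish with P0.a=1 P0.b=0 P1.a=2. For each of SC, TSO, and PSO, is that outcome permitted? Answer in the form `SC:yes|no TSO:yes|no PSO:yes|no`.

SC:no TSO:no PSO:yes

outcome vector order: (P0.a,P0.b,P1.a)
SC (9): (0,0,0) (0,0,1) (0,0,2) (0,1,0) (0,1,1) (0,1,2) (1,1,0) (1,1,1) (1,1,2)
TSO (9): (0,0,0) (0,0,1) (0,0,2) (0,1,0) (0,1,1) (0,1,2) (1,1,0) (1,1,1) (1,1,2)
PSO (12): (0,0,0) (0,0,1) (0,0,2) (0,1,0) (0,1,1) (0,1,2) (1,0,0) (1,0,1) (1,0,2) (1,1,0) (1,1,1) (1,1,2)
target (1,0,2) ∈ {PSO}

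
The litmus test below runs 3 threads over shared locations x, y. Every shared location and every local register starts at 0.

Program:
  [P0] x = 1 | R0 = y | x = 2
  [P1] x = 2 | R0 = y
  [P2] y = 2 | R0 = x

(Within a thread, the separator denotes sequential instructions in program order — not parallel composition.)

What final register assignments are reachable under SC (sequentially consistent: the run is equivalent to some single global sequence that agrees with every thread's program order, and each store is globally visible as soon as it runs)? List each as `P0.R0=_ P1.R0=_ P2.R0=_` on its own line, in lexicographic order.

outcome vector order: (P0.R0,P1.R0,P2.R0)
|SC outcomes| = 9

P0.R0=0 P1.R0=0 P2.R0=1
P0.R0=0 P1.R0=0 P2.R0=2
P0.R0=0 P1.R0=2 P2.R0=1
P0.R0=0 P1.R0=2 P2.R0=2
P0.R0=2 P1.R0=0 P2.R0=1
P0.R0=2 P1.R0=0 P2.R0=2
P0.R0=2 P1.R0=2 P2.R0=0
P0.R0=2 P1.R0=2 P2.R0=1
P0.R0=2 P1.R0=2 P2.R0=2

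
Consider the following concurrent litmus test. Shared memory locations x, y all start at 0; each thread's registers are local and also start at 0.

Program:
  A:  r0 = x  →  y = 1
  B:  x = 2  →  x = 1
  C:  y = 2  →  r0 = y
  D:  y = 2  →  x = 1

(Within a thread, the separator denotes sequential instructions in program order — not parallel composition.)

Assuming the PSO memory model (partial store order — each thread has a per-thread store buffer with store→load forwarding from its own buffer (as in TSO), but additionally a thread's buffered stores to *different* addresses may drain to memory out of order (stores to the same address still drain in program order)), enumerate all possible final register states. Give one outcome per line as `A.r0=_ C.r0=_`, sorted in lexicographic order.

A.r0=0 C.r0=1
A.r0=0 C.r0=2
A.r0=1 C.r0=1
A.r0=1 C.r0=2
A.r0=2 C.r0=1
A.r0=2 C.r0=2

outcome vector order: (A.r0,C.r0)
|PSO outcomes| = 6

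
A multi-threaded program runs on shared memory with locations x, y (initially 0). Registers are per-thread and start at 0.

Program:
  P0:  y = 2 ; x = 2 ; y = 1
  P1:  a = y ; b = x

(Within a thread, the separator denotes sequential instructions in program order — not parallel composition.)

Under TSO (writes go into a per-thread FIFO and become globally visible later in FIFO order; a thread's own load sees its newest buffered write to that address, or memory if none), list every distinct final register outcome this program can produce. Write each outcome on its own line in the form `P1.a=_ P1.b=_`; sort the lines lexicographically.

P1.a=0 P1.b=0
P1.a=0 P1.b=2
P1.a=1 P1.b=2
P1.a=2 P1.b=0
P1.a=2 P1.b=2

outcome vector order: (P1.a,P1.b)
|TSO outcomes| = 5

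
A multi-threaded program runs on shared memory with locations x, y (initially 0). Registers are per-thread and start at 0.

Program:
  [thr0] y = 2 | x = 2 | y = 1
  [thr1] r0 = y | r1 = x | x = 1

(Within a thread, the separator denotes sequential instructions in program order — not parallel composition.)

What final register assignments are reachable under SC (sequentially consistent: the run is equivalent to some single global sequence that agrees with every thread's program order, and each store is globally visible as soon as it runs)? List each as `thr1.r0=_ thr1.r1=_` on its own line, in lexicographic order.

outcome vector order: (thr1.r0,thr1.r1)
|SC outcomes| = 5

thr1.r0=0 thr1.r1=0
thr1.r0=0 thr1.r1=2
thr1.r0=1 thr1.r1=2
thr1.r0=2 thr1.r1=0
thr1.r0=2 thr1.r1=2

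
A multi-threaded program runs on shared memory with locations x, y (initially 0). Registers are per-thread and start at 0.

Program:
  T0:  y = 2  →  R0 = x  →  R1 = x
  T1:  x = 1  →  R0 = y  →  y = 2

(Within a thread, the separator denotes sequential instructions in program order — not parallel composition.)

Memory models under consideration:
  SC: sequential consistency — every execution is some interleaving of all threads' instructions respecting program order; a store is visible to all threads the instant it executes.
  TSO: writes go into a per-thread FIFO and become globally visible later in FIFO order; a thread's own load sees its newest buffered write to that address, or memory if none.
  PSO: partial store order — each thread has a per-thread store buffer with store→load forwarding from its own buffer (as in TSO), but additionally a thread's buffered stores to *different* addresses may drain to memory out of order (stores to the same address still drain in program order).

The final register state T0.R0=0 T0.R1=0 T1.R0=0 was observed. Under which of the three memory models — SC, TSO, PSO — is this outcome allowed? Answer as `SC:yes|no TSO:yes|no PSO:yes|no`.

SC:no TSO:yes PSO:yes

outcome vector order: (T0.R0,T0.R1,T1.R0)
under SC → <0 0 2>; <0 1 2>; <1 1 0>; <1 1 2>
under TSO → <0 0 0>; <0 0 2>; <0 1 0>; <0 1 2>; <1 1 0>; <1 1 2>
under PSO → <0 0 0>; <0 0 2>; <0 1 0>; <0 1 2>; <1 1 0>; <1 1 2>
target <0 0 0> ∈ {TSO,PSO}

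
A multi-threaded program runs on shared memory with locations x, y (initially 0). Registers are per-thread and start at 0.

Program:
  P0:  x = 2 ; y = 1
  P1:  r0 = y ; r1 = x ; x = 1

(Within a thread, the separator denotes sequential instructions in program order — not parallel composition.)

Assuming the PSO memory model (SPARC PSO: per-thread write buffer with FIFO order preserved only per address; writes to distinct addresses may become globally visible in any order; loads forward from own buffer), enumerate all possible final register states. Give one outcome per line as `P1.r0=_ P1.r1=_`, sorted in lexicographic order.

outcome vector order: (P1.r0,P1.r1)
|PSO outcomes| = 4

P1.r0=0 P1.r1=0
P1.r0=0 P1.r1=2
P1.r0=1 P1.r1=0
P1.r0=1 P1.r1=2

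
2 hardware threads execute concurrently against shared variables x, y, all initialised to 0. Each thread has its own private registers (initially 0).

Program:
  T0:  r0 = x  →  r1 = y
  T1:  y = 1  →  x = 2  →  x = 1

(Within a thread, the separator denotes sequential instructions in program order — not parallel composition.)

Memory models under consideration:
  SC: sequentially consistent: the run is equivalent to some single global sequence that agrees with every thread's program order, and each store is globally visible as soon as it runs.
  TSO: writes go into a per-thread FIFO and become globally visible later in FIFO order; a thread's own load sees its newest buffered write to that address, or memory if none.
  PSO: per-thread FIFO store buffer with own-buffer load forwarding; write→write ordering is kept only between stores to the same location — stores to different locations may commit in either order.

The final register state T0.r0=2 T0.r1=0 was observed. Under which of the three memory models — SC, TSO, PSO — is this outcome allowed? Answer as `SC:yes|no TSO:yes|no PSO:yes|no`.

outcome vector order: (T0.r0,T0.r1)
under SC → <0 0>, <0 1>, <1 1>, <2 1>
under TSO → <0 0>, <0 1>, <1 1>, <2 1>
under PSO → <0 0>, <0 1>, <1 0>, <1 1>, <2 0>, <2 1>
target <2 0> ∈ {PSO}

SC:no TSO:no PSO:yes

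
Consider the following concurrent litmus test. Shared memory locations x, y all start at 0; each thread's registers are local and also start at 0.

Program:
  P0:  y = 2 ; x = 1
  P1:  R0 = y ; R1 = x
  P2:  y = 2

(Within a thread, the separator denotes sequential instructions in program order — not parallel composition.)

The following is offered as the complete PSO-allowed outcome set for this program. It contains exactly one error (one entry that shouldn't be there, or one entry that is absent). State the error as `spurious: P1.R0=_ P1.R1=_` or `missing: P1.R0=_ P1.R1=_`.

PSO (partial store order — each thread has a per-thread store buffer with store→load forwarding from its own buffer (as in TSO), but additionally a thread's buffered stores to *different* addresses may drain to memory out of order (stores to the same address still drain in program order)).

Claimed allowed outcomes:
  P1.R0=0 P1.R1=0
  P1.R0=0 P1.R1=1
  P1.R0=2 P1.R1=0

missing: P1.R0=2 P1.R1=1

outcome vector order: (P1.R0,P1.R1)
[PSO] allowed = {(0,0); (0,1); (2,0); (2,1)}
PSO∖claimed = {(2,1)}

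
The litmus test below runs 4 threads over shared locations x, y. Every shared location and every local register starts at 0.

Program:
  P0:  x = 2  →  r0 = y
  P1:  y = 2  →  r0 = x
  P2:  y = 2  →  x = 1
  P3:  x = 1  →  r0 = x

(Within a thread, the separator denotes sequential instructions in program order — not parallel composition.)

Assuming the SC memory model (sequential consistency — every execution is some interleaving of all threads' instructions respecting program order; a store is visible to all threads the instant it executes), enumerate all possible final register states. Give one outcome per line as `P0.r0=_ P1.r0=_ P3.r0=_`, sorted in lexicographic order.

outcome vector order: (P0.r0,P1.r0,P3.r0)
|SC outcomes| = 10

P0.r0=0 P1.r0=1 P3.r0=1
P0.r0=0 P1.r0=1 P3.r0=2
P0.r0=0 P1.r0=2 P3.r0=1
P0.r0=0 P1.r0=2 P3.r0=2
P0.r0=2 P1.r0=0 P3.r0=1
P0.r0=2 P1.r0=0 P3.r0=2
P0.r0=2 P1.r0=1 P3.r0=1
P0.r0=2 P1.r0=1 P3.r0=2
P0.r0=2 P1.r0=2 P3.r0=1
P0.r0=2 P1.r0=2 P3.r0=2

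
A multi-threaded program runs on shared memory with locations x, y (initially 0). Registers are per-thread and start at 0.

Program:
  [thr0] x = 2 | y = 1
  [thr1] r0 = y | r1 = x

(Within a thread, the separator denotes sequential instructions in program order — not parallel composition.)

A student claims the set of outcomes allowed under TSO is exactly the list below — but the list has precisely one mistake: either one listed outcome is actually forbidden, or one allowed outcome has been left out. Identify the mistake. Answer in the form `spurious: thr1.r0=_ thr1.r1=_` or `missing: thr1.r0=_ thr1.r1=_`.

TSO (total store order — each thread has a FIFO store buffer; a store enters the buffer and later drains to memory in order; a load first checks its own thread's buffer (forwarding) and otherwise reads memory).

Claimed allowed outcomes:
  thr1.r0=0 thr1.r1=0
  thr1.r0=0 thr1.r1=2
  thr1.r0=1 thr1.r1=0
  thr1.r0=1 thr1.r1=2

outcome vector order: (thr1.r0,thr1.r1)
under TSO → 0/0 0/2 1/2
claimed∖TSO = {1/0}

spurious: thr1.r0=1 thr1.r1=0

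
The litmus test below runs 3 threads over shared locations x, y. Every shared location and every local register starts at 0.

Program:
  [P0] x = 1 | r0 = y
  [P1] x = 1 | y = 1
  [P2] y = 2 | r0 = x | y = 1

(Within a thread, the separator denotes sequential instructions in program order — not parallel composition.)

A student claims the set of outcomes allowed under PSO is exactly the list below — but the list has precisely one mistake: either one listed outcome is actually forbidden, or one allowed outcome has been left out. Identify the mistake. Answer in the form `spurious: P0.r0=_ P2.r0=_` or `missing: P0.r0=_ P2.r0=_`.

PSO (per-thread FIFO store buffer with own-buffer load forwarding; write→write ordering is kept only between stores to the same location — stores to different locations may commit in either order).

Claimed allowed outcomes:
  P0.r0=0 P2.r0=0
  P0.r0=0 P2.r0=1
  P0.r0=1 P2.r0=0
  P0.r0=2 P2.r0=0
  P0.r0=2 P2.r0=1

outcome vector order: (P0.r0,P2.r0)
[PSO] allowed = {0/0; 0/1; 1/0; 1/1; 2/0; 2/1}
PSO∖claimed = {1/1}

missing: P0.r0=1 P2.r0=1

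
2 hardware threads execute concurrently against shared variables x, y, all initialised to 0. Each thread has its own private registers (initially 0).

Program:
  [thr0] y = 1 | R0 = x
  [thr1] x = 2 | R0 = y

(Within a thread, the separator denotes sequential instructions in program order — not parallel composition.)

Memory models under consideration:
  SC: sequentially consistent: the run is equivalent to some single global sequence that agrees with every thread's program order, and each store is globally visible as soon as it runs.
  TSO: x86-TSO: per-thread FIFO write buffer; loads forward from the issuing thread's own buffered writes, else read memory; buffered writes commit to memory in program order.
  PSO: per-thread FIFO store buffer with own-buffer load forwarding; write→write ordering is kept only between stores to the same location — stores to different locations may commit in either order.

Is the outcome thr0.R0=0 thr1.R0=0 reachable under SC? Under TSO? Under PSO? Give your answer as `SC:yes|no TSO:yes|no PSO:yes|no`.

outcome vector order: (thr0.R0,thr1.R0)
SC: 3 outcomes — {(0,1) (2,0) (2,1)}
TSO: 4 outcomes — {(0,0) (0,1) (2,0) (2,1)}
PSO: 4 outcomes — {(0,0) (0,1) (2,0) (2,1)}
target (0,0) ∈ {TSO,PSO}

SC:no TSO:yes PSO:yes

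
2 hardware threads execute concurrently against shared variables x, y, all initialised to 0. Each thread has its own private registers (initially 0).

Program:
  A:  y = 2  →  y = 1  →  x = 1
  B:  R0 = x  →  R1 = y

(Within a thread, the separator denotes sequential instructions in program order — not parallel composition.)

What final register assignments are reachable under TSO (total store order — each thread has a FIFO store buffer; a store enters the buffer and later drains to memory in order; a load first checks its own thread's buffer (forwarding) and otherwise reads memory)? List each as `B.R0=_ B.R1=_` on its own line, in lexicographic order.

outcome vector order: (B.R0,B.R1)
|TSO outcomes| = 4

B.R0=0 B.R1=0
B.R0=0 B.R1=1
B.R0=0 B.R1=2
B.R0=1 B.R1=1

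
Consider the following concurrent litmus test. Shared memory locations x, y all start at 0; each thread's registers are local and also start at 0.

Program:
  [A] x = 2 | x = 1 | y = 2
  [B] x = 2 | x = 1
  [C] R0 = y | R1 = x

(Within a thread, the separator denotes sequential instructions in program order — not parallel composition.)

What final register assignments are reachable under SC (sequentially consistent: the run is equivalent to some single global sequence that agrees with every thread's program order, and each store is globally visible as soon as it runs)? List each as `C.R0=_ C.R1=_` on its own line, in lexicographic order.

outcome vector order: (C.R0,C.R1)
|SC outcomes| = 5

C.R0=0 C.R1=0
C.R0=0 C.R1=1
C.R0=0 C.R1=2
C.R0=2 C.R1=1
C.R0=2 C.R1=2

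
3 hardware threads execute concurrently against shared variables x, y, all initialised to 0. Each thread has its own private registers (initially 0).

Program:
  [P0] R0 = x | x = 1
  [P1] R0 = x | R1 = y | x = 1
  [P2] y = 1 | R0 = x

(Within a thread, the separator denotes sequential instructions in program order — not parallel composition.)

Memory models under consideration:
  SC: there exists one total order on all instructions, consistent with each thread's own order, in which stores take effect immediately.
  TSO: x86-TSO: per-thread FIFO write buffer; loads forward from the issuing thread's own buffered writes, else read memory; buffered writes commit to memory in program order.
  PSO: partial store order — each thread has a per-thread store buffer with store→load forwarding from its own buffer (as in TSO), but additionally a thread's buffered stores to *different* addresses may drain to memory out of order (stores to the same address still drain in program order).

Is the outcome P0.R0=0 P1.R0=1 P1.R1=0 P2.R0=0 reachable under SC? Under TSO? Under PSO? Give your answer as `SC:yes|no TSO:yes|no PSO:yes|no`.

SC:no TSO:yes PSO:yes

outcome vector order: (P0.R0,P1.R0,P1.R1,P2.R0)
SC: 11 outcomes — {0000 0001 0010 0011 0101 0110 0111 1000 1001 1010 1011}
TSO: 12 outcomes — {0000 0001 0010 0011 0100 0101 0110 0111 1000 1001 1010 1011}
PSO: 12 outcomes — {0000 0001 0010 0011 0100 0101 0110 0111 1000 1001 1010 1011}
target 0100 ∈ {TSO,PSO}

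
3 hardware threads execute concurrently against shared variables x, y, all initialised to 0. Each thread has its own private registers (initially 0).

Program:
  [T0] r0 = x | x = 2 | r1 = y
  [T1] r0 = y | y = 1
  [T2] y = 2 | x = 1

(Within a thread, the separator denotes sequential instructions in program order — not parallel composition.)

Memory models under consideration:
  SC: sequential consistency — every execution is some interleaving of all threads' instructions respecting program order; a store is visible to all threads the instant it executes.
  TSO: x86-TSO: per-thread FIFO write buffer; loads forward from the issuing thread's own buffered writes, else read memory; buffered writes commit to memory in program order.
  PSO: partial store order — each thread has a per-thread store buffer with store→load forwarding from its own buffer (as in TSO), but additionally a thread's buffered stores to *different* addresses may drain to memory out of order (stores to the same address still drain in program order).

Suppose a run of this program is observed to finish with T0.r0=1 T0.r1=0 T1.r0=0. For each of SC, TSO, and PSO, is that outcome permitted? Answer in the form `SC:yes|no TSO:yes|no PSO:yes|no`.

SC:no TSO:no PSO:yes

outcome vector order: (T0.r0,T0.r1,T1.r0)
[SC] allowed = {<0 0 0>, <0 0 2>, <0 1 0>, <0 1 2>, <0 2 0>, <0 2 2>, <1 1 0>, <1 1 2>, <1 2 0>, <1 2 2>}
[TSO] allowed = {<0 0 0>, <0 0 2>, <0 1 0>, <0 1 2>, <0 2 0>, <0 2 2>, <1 1 0>, <1 1 2>, <1 2 0>, <1 2 2>}
[PSO] allowed = {<0 0 0>, <0 0 2>, <0 1 0>, <0 1 2>, <0 2 0>, <0 2 2>, <1 0 0>, <1 0 2>, <1 1 0>, <1 1 2>, <1 2 0>, <1 2 2>}
target <1 0 0> ∈ {PSO}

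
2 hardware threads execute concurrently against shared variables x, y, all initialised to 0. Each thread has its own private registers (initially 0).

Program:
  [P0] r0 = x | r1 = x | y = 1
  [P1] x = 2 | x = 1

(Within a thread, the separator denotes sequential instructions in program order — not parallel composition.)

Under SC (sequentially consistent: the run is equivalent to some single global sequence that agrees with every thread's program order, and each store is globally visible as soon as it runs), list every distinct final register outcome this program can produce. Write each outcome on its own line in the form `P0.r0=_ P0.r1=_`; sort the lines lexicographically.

P0.r0=0 P0.r1=0
P0.r0=0 P0.r1=1
P0.r0=0 P0.r1=2
P0.r0=1 P0.r1=1
P0.r0=2 P0.r1=1
P0.r0=2 P0.r1=2

outcome vector order: (P0.r0,P0.r1)
|SC outcomes| = 6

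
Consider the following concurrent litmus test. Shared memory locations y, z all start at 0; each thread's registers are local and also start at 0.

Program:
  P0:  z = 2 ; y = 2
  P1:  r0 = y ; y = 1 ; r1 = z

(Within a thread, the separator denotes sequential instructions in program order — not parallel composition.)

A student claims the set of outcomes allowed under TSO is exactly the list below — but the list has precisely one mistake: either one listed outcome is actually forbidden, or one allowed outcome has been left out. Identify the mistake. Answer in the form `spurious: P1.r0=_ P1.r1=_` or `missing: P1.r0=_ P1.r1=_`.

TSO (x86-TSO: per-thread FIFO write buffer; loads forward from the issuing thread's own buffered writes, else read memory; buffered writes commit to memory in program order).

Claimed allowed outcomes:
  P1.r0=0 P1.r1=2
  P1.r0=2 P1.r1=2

outcome vector order: (P1.r0,P1.r1)
TSO (3): 00; 02; 22
TSO∖claimed = {00}

missing: P1.r0=0 P1.r1=0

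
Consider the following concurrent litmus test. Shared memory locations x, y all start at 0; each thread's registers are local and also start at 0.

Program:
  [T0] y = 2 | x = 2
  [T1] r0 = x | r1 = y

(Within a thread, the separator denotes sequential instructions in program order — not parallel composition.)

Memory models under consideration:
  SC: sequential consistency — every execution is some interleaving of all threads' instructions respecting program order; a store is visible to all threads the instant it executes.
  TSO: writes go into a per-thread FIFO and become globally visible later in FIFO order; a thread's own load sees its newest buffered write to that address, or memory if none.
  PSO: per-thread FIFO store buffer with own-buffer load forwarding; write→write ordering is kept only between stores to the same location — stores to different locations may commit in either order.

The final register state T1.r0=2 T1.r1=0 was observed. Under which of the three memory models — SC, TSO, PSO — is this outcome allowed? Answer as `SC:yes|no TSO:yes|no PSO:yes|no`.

SC:no TSO:no PSO:yes

outcome vector order: (T1.r0,T1.r1)
SC: 3 outcomes — {00; 02; 22}
TSO: 3 outcomes — {00; 02; 22}
PSO: 4 outcomes — {00; 02; 20; 22}
target 20 ∈ {PSO}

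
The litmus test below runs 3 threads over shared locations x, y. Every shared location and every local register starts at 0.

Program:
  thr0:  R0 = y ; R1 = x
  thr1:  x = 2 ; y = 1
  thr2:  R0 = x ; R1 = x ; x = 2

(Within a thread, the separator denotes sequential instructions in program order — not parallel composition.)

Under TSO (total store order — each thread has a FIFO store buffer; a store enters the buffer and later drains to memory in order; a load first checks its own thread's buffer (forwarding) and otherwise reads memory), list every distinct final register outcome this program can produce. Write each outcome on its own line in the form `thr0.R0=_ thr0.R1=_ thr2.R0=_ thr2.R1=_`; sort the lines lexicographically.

thr0.R0=0 thr0.R1=0 thr2.R0=0 thr2.R1=0
thr0.R0=0 thr0.R1=0 thr2.R0=0 thr2.R1=2
thr0.R0=0 thr0.R1=0 thr2.R0=2 thr2.R1=2
thr0.R0=0 thr0.R1=2 thr2.R0=0 thr2.R1=0
thr0.R0=0 thr0.R1=2 thr2.R0=0 thr2.R1=2
thr0.R0=0 thr0.R1=2 thr2.R0=2 thr2.R1=2
thr0.R0=1 thr0.R1=2 thr2.R0=0 thr2.R1=0
thr0.R0=1 thr0.R1=2 thr2.R0=0 thr2.R1=2
thr0.R0=1 thr0.R1=2 thr2.R0=2 thr2.R1=2

outcome vector order: (thr0.R0,thr0.R1,thr2.R0,thr2.R1)
|TSO outcomes| = 9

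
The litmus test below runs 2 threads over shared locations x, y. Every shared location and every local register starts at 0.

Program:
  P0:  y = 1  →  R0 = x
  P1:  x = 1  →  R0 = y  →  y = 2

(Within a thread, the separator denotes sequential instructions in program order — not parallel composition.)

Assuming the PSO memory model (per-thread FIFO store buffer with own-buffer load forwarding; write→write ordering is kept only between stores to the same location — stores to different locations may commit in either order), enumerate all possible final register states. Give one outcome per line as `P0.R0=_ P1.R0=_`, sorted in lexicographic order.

outcome vector order: (P0.R0,P1.R0)
|PSO outcomes| = 4

P0.R0=0 P1.R0=0
P0.R0=0 P1.R0=1
P0.R0=1 P1.R0=0
P0.R0=1 P1.R0=1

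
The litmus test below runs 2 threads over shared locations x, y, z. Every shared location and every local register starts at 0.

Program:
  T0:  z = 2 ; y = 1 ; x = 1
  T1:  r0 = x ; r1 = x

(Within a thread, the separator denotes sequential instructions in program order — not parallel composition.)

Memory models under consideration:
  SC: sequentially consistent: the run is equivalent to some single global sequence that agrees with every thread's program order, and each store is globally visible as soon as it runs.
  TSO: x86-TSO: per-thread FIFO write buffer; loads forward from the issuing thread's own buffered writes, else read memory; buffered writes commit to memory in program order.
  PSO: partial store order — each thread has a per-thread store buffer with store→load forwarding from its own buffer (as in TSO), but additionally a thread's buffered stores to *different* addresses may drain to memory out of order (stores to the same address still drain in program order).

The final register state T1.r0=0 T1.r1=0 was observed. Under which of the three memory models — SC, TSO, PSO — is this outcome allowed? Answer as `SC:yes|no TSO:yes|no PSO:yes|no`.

outcome vector order: (T1.r0,T1.r1)
SC: 3 outcomes — {(0,0), (0,1), (1,1)}
TSO: 3 outcomes — {(0,0), (0,1), (1,1)}
PSO: 3 outcomes — {(0,0), (0,1), (1,1)}
target (0,0) ∈ {SC,TSO,PSO}

SC:yes TSO:yes PSO:yes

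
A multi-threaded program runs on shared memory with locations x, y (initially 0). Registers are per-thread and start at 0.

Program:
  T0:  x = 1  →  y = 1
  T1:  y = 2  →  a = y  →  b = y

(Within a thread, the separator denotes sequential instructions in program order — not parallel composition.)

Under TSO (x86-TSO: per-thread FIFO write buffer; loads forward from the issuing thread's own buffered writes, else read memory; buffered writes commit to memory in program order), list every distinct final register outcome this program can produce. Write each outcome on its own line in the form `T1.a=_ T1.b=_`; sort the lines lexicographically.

T1.a=1 T1.b=1
T1.a=2 T1.b=1
T1.a=2 T1.b=2

outcome vector order: (T1.a,T1.b)
|TSO outcomes| = 3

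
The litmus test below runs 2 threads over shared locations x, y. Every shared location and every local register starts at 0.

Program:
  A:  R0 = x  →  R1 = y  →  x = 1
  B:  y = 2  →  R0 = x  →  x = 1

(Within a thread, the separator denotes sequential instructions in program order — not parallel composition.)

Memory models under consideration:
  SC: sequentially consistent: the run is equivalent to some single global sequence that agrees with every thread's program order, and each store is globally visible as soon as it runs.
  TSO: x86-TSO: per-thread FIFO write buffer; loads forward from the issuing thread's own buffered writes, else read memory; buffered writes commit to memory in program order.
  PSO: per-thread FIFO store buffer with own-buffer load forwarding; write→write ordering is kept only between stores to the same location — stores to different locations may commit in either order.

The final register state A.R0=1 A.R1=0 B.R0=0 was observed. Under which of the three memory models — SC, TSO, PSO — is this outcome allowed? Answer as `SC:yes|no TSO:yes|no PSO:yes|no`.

outcome vector order: (A.R0,A.R1,B.R0)
SC (5): 000 001 020 021 120
TSO (5): 000 001 020 021 120
PSO (6): 000 001 020 021 100 120
target 100 ∈ {PSO}

SC:no TSO:no PSO:yes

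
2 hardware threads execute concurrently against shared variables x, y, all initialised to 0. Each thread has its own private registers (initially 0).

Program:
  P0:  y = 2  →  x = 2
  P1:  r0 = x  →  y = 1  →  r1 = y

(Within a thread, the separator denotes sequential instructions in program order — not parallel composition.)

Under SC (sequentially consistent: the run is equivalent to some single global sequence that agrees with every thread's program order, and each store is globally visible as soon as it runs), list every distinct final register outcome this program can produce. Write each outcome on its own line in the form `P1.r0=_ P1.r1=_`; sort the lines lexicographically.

outcome vector order: (P1.r0,P1.r1)
|SC outcomes| = 3

P1.r0=0 P1.r1=1
P1.r0=0 P1.r1=2
P1.r0=2 P1.r1=1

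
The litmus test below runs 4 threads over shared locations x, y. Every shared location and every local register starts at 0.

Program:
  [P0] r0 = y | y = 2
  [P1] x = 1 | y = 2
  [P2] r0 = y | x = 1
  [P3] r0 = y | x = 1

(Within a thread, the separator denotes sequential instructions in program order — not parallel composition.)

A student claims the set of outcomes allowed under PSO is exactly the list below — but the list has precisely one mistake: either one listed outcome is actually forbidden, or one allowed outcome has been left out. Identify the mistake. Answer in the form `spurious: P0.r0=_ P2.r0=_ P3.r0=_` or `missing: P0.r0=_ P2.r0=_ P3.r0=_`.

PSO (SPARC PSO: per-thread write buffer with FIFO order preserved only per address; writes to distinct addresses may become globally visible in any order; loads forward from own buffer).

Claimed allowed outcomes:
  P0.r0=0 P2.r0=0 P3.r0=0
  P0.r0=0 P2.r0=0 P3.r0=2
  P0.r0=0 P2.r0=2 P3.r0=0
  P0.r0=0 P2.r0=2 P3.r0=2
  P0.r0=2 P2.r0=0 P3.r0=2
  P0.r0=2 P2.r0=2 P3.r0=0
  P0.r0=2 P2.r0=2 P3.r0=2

outcome vector order: (P0.r0,P2.r0,P3.r0)
PSO: 8 outcomes — {0/0/0 0/0/2 0/2/0 0/2/2 2/0/0 2/0/2 2/2/0 2/2/2}
PSO∖claimed = {2/0/0}

missing: P0.r0=2 P2.r0=0 P3.r0=0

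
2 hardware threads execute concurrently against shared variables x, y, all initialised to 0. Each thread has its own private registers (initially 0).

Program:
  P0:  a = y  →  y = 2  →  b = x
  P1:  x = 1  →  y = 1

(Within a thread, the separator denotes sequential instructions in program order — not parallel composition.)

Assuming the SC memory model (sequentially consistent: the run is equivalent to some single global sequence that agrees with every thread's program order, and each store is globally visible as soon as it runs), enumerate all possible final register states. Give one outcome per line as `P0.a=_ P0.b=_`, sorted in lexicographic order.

P0.a=0 P0.b=0
P0.a=0 P0.b=1
P0.a=1 P0.b=1

outcome vector order: (P0.a,P0.b)
|SC outcomes| = 3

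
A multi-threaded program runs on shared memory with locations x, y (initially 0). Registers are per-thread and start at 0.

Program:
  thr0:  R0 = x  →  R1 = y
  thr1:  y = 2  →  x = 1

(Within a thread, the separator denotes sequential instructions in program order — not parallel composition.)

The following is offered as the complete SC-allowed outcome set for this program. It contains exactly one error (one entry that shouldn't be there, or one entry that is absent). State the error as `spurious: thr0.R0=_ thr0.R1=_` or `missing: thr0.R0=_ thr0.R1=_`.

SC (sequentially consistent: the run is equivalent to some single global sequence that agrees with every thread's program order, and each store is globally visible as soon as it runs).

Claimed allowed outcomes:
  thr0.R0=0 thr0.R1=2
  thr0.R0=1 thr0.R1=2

missing: thr0.R0=0 thr0.R1=0

outcome vector order: (thr0.R0,thr0.R1)
[SC] allowed = {(0,0); (0,2); (1,2)}
SC∖claimed = {(0,0)}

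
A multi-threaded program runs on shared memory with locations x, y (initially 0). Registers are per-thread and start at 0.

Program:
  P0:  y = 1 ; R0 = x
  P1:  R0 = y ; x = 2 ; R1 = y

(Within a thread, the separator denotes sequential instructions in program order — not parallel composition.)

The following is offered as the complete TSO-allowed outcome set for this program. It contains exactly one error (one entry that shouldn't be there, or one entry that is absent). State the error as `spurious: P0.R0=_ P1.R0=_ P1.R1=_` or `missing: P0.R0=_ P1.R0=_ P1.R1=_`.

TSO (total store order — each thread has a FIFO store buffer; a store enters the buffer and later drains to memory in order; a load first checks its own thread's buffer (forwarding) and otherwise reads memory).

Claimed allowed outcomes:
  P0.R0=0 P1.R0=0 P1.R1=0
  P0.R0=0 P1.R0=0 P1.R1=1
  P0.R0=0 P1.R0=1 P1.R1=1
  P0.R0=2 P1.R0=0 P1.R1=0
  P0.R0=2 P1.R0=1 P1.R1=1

missing: P0.R0=2 P1.R0=0 P1.R1=1

outcome vector order: (P0.R0,P1.R0,P1.R1)
[TSO] allowed = {(0,0,0); (0,0,1); (0,1,1); (2,0,0); (2,0,1); (2,1,1)}
TSO∖claimed = {(2,0,1)}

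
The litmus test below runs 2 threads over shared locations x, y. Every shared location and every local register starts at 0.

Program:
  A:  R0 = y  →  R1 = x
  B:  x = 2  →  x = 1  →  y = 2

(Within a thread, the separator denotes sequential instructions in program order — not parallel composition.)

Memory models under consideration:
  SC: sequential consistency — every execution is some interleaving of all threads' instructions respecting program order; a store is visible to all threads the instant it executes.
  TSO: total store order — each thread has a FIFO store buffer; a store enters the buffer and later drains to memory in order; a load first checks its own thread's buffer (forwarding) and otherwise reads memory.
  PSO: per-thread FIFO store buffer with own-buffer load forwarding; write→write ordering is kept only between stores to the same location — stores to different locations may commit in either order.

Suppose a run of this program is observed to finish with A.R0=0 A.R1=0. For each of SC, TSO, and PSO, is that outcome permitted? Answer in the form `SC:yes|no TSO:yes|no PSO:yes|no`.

SC:yes TSO:yes PSO:yes

outcome vector order: (A.R0,A.R1)
SC: 4 outcomes — {(0,0); (0,1); (0,2); (2,1)}
TSO: 4 outcomes — {(0,0); (0,1); (0,2); (2,1)}
PSO: 6 outcomes — {(0,0); (0,1); (0,2); (2,0); (2,1); (2,2)}
target (0,0) ∈ {SC,TSO,PSO}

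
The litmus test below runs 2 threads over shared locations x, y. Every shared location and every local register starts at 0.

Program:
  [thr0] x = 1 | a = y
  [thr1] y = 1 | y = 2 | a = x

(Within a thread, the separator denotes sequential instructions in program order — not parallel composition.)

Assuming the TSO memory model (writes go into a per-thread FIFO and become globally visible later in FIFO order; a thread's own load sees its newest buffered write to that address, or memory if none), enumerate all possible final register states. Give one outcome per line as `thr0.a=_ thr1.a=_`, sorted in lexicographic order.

thr0.a=0 thr1.a=0
thr0.a=0 thr1.a=1
thr0.a=1 thr1.a=0
thr0.a=1 thr1.a=1
thr0.a=2 thr1.a=0
thr0.a=2 thr1.a=1

outcome vector order: (thr0.a,thr1.a)
|TSO outcomes| = 6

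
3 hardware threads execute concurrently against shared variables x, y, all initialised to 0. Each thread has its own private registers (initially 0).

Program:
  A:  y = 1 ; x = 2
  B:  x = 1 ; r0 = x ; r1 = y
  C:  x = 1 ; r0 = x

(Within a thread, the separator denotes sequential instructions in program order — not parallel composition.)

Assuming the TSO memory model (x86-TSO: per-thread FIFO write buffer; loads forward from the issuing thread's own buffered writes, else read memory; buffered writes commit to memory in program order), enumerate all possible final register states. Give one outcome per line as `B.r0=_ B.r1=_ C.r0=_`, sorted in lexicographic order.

outcome vector order: (B.r0,B.r1,C.r0)
|TSO outcomes| = 6

B.r0=1 B.r1=0 C.r0=1
B.r0=1 B.r1=0 C.r0=2
B.r0=1 B.r1=1 C.r0=1
B.r0=1 B.r1=1 C.r0=2
B.r0=2 B.r1=1 C.r0=1
B.r0=2 B.r1=1 C.r0=2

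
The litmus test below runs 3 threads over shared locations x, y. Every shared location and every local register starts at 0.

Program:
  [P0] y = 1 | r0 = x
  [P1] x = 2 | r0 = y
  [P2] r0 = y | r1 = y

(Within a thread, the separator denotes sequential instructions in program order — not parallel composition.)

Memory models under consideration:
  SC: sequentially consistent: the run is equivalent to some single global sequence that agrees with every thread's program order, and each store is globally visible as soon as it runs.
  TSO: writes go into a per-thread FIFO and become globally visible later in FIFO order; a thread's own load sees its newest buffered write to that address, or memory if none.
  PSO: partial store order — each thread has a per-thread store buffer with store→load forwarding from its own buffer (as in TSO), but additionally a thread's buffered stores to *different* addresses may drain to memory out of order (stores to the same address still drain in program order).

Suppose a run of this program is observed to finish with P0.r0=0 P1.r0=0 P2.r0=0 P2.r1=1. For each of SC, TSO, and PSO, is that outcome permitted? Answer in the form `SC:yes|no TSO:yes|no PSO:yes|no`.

outcome vector order: (P0.r0,P1.r0,P2.r0,P2.r1)
under SC → (0,1,0,0); (0,1,0,1); (0,1,1,1); (2,0,0,0); (2,0,0,1); (2,0,1,1); (2,1,0,0); (2,1,0,1); (2,1,1,1)
under TSO → (0,0,0,0); (0,0,0,1); (0,0,1,1); (0,1,0,0); (0,1,0,1); (0,1,1,1); (2,0,0,0); (2,0,0,1); (2,0,1,1); (2,1,0,0); (2,1,0,1); (2,1,1,1)
under PSO → (0,0,0,0); (0,0,0,1); (0,0,1,1); (0,1,0,0); (0,1,0,1); (0,1,1,1); (2,0,0,0); (2,0,0,1); (2,0,1,1); (2,1,0,0); (2,1,0,1); (2,1,1,1)
target (0,0,0,1) ∈ {TSO,PSO}

SC:no TSO:yes PSO:yes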